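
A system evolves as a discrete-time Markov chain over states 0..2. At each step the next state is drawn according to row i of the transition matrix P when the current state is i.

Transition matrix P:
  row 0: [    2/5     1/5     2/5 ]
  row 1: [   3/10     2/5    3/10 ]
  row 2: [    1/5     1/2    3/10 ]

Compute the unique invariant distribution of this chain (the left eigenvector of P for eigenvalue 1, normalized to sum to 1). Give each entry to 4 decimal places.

Balance equations π_j = Σ_i π_i·P[i][j]:
  π_0 = 2/5·π_0 + 3/10·π_1 + 1/5·π_2
  π_1 = 1/5·π_0 + 2/5·π_1 + 1/2·π_2
  normalize: π_0 + π_1 + π_2 = 1
Solving the linear system gives exactly π = [27/91, 34/91, 30/91].

π = [0.2967, 0.3736, 0.3297]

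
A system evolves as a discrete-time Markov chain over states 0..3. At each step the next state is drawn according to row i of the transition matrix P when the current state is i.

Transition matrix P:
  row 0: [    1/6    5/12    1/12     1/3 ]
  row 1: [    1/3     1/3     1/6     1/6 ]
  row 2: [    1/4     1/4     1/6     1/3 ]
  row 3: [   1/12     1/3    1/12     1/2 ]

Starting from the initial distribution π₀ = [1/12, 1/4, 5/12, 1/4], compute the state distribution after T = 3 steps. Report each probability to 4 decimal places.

π = [0.2052, 0.3401, 0.1217, 0.3329]

t=0: π = [0.0833, 0.2500, 0.4167, 0.2500]
t=1: π = [0.2222, 0.3056, 0.1389, 0.3333]
t=2: π = [0.2014, 0.3403, 0.1204, 0.3380]
t=3: π = [0.2052, 0.3401, 0.1217, 0.3329]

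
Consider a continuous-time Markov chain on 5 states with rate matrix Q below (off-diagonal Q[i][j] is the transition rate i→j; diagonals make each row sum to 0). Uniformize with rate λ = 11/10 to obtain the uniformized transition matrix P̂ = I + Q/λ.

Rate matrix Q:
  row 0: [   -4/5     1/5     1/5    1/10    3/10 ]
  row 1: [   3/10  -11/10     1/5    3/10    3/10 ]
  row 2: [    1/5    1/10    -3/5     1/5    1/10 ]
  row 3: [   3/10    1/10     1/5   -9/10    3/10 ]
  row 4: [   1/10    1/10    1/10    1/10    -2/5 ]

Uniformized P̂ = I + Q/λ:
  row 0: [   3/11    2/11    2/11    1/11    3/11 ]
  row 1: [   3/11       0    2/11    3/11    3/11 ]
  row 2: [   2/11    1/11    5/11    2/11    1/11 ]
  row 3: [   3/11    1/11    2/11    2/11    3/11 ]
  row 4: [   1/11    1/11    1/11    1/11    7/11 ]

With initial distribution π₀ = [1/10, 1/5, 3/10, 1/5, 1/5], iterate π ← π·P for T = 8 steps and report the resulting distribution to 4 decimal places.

π = [0.1870, 0.0989, 0.2039, 0.1402, 0.3700]

t=0: π = [0.1000, 0.2000, 0.3000, 0.2000, 0.2000]
t=1: π = [0.2091, 0.0818, 0.2455, 0.1727, 0.2909]
t=2: π = [0.1975, 0.1025, 0.2223, 0.1438, 0.3339]
t=3: π = [0.1918, 0.0995, 0.2121, 0.1428, 0.3537]
t=4: π = [0.1891, 0.0993, 0.2075, 0.1413, 0.3628]
t=5: π = [0.1879, 0.0991, 0.2054, 0.1407, 0.3669]
t=6: π = [0.1873, 0.0990, 0.2045, 0.1404, 0.3688]
t=7: π = [0.1871, 0.0989, 0.2041, 0.1403, 0.3697]
t=8: π = [0.1870, 0.0989, 0.2039, 0.1402, 0.3700]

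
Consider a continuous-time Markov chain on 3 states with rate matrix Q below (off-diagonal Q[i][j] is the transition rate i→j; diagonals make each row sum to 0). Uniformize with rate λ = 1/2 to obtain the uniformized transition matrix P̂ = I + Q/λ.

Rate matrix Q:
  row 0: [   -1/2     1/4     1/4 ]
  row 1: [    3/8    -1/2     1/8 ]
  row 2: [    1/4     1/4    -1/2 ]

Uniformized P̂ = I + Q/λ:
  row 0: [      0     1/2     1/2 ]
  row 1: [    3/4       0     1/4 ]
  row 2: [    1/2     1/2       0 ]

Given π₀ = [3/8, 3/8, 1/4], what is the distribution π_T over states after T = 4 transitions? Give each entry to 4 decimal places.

t=0: π = [0.3750, 0.3750, 0.2500]
t=1: π = [0.4063, 0.3125, 0.2813]
t=2: π = [0.3750, 0.3438, 0.2813]
t=3: π = [0.3984, 0.3281, 0.2734]
t=4: π = [0.3828, 0.3359, 0.2813]

π = [0.3828, 0.3359, 0.2813]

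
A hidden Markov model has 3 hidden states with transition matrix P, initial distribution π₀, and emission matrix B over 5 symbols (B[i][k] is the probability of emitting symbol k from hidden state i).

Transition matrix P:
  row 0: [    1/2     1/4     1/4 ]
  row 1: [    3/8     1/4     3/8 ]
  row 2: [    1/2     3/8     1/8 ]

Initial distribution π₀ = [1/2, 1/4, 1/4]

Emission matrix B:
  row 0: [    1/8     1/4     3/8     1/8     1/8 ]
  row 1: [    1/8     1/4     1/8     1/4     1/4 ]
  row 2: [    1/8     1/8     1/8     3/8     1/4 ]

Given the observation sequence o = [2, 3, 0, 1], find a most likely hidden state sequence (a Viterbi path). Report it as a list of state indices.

t=0: δ = [1.875e-01, 3.125e-02, 3.125e-02]  (obs o_0=2)
t=1: δ = [1.172e-02, 1.172e-02, 1.758e-02]  ψ = [0, 0, 0]  (obs o_1=3)
t=2: δ = [1.099e-03, 8.240e-04, 5.493e-04]  ψ = [2, 2, 1]  (obs o_2=0)
t=3: δ = [1.373e-04, 6.866e-05, 3.862e-05]  ψ = [0, 0, 1]  (obs o_3=1)
backtrack: best end state = 0; path = [0, 2, 0, 0]

path = [0, 2, 0, 0]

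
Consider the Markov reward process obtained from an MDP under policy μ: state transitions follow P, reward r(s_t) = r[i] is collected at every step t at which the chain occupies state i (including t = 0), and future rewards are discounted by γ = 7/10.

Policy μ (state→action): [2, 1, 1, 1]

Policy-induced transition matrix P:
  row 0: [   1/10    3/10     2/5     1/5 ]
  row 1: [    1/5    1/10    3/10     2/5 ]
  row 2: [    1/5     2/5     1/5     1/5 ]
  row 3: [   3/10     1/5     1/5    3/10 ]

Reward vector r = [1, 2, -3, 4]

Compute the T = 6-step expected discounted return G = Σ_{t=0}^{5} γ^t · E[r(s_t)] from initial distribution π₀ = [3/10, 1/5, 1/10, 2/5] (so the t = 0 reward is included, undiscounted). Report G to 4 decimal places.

t=0: π = [0.3000, 0.2000, 0.1000, 0.4000], E[r] = 2.0000, γ^t·E[r] = 2.000000, running G = 2.000000
t=1: π = [0.2100, 0.2300, 0.2800, 0.2800], E[r] = 0.9500, γ^t·E[r] = 0.665000, running G = 2.665000
t=2: π = [0.2070, 0.2540, 0.2650, 0.2740], E[r] = 1.0160, γ^t·E[r] = 0.497840, running G = 3.162840
t=3: π = [0.2067, 0.2483, 0.2668, 0.2782], E[r] = 1.0157, γ^t·E[r] = 0.348385, running G = 3.511225
t=4: π = [0.2072, 0.2492, 0.2662, 0.2775], E[r] = 1.0170, γ^t·E[r] = 0.244172, running G = 3.755397
t=5: π = [0.2070, 0.2490, 0.2664, 0.2776], E[r] = 1.0164, γ^t·E[r] = 0.170825, running G = 3.926222

G = 3.9262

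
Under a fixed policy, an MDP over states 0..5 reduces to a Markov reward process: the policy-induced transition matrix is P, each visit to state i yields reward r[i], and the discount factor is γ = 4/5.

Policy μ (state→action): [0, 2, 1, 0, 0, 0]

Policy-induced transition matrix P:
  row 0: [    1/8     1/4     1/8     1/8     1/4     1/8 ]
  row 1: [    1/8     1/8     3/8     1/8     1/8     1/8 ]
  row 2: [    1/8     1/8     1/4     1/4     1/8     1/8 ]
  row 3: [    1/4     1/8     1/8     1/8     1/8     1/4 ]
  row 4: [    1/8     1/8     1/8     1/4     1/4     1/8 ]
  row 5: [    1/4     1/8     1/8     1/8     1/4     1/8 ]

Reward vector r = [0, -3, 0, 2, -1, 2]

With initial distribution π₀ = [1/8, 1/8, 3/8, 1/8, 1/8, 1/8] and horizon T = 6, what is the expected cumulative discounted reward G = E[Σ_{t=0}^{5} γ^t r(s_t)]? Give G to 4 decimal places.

t=0: π = [0.1250, 0.1250, 0.3750, 0.1250, 0.1250, 0.1250], E[r] = 0.0000, γ^t·E[r] = 0.000000, running G = 0.000000
t=1: π = [0.1563, 0.1406, 0.2031, 0.1875, 0.1719, 0.1406], E[r] = 0.0625, γ^t·E[r] = 0.050000, running G = 0.050000
t=2: π = [0.1660, 0.1445, 0.1855, 0.1719, 0.1836, 0.1484], E[r] = 0.0234, γ^t·E[r] = 0.015000, running G = 0.065000
t=3: π = [0.1650, 0.1458, 0.1843, 0.1711, 0.1873, 0.1465], E[r] = 0.0107, γ^t·E[r] = 0.005500, running G = 0.070500
t=4: π = [0.1647, 0.1456, 0.1845, 0.1714, 0.1873, 0.1464], E[r] = 0.0114, γ^t·E[r] = 0.004688, running G = 0.075188
t=5: π = [0.1647, 0.1456, 0.1845, 0.1715, 0.1873, 0.1464], E[r] = 0.0117, γ^t·E[r] = 0.003850, running G = 0.079038

G = 0.0790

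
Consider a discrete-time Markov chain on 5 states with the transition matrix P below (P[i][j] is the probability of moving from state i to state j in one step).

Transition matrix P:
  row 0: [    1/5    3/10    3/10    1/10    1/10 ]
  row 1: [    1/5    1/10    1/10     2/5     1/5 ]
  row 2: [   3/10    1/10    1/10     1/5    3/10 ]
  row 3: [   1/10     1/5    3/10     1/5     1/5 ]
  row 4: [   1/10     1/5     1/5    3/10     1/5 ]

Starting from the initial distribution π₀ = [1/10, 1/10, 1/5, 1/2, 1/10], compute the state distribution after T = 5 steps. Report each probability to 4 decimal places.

t=0: π = [0.1000, 0.1000, 0.2000, 0.5000, 0.1000]
t=1: π = [0.1600, 0.1800, 0.2300, 0.2200, 0.2100]
t=2: π = [0.1800, 0.1750, 0.1970, 0.2410, 0.2070]
t=3: π = [0.1749, 0.1808, 0.2049, 0.2377, 0.2017]
t=4: π = [0.1766, 0.1789, 0.2027, 0.2388, 0.2030]
t=5: π = [0.1761, 0.1795, 0.2034, 0.2384, 0.2026]

π = [0.1761, 0.1795, 0.2034, 0.2384, 0.2026]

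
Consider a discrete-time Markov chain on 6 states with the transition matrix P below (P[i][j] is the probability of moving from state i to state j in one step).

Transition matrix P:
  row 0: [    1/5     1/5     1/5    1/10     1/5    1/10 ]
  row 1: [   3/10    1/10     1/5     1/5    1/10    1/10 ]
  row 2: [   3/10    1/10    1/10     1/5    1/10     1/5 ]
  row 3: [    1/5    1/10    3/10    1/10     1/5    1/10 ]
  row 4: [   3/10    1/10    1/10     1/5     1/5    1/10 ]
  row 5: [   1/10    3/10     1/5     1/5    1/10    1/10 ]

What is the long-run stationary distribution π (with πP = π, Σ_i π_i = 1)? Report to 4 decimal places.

π = [0.2367, 0.1473, 0.1823, 0.1603, 0.1552, 0.1182]

Balance equations π_j = Σ_i π_i·P[i][j]:
  π_0 = 1/5·π_0 + 3/10·π_1 + 3/10·π_2 + 1/5·π_3 + 3/10·π_4 + 1/10·π_5
  π_1 = 1/5·π_0 + 1/10·π_1 + 1/10·π_2 + 1/10·π_3 + 1/10·π_4 + 3/10·π_5
  π_2 = 1/5·π_0 + 1/5·π_1 + 1/10·π_2 + 3/10·π_3 + 1/10·π_4 + 1/5·π_5
  π_3 = 1/10·π_0 + 1/5·π_1 + 1/5·π_2 + 1/10·π_3 + 1/5·π_4 + 1/5·π_5
  π_4 = 1/5·π_0 + 1/10·π_1 + 1/10·π_2 + 1/5·π_3 + 1/5·π_4 + 1/10·π_5
  normalize: π_0 + π_1 + π_2 + π_3 + π_4 + π_5 = 1
Solving the linear system gives exactly π = [14053/59381, 17495/118762, 10824/59381, 9519/59381, 9217/59381, 14041/118762].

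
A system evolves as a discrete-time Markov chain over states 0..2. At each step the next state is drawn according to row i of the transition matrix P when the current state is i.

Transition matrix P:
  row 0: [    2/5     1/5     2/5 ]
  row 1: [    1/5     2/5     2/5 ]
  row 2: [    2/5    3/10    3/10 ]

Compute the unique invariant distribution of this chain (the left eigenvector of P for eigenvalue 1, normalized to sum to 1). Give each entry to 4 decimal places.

Balance equations π_j = Σ_i π_i·P[i][j]:
  π_0 = 2/5·π_0 + 1/5·π_1 + 2/5·π_2
  π_1 = 1/5·π_0 + 2/5·π_1 + 3/10·π_2
  normalize: π_0 + π_1 + π_2 = 1
Solving the linear system gives exactly π = [15/44, 13/44, 4/11].

π = [0.3409, 0.2955, 0.3636]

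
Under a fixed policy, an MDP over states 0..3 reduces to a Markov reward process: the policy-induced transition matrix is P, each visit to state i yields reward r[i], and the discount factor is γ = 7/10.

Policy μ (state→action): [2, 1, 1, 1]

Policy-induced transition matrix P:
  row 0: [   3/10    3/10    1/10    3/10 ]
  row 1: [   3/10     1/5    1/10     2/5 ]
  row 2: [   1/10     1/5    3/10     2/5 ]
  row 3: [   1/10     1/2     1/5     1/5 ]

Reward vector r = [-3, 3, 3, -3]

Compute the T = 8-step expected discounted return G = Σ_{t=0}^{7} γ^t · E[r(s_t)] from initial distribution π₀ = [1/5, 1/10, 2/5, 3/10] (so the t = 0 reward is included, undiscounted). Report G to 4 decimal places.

t=0: π = [0.2000, 0.1000, 0.4000, 0.3000], E[r] = 0.0000, γ^t·E[r] = 0.000000, running G = 0.000000
t=1: π = [0.1600, 0.3100, 0.2100, 0.3200], E[r] = 0.1200, γ^t·E[r] = 0.084000, running G = 0.084000
t=2: π = [0.1940, 0.3120, 0.1740, 0.3200], E[r] = -0.0840, γ^t·E[r] = -0.041160, running G = 0.042840
t=3: π = [0.2012, 0.3154, 0.1668, 0.3166], E[r] = -0.1068, γ^t·E[r] = -0.036632, running G = 0.006208
t=4: π = [0.2033, 0.3151, 0.1650, 0.3166], E[r] = -0.1193, γ^t·E[r] = -0.028639, running G = -0.022432
t=5: π = [0.2037, 0.3153, 0.1647, 0.3164], E[r] = -0.1202, γ^t·E[r] = -0.020209, running G = -0.042640
t=6: π = [0.2038, 0.3153, 0.1646, 0.3164], E[r] = -0.1209, γ^t·E[r] = -0.014229, running G = -0.056869
t=7: π = [0.2038, 0.3153, 0.1645, 0.3163], E[r] = -0.1210, γ^t·E[r] = -0.009963, running G = -0.066832

G = -0.0668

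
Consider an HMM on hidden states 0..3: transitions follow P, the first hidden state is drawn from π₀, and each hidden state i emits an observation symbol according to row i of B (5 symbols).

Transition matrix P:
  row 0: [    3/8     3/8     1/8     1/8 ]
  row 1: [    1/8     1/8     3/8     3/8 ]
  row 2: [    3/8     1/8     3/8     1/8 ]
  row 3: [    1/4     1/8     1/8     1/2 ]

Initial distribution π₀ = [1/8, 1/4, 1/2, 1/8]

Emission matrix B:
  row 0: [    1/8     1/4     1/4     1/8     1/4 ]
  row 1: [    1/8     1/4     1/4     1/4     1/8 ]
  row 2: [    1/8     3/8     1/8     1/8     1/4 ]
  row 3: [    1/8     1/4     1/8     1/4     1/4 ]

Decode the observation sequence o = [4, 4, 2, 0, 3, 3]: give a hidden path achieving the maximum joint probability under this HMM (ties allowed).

path = [2, 0, 1, 3, 3, 3]

t=0: δ = [3.125e-02, 3.125e-02, 1.250e-01, 3.125e-02]  (obs o_0=4)
t=1: δ = [1.172e-02, 1.953e-03, 1.172e-02, 3.906e-03]  ψ = [2, 2, 2, 2]  (obs o_1=4)
t=2: δ = [1.099e-03, 1.099e-03, 5.493e-04, 2.441e-04]  ψ = [0, 0, 2, 3]  (obs o_2=2)
t=3: δ = [5.150e-05, 5.150e-05, 5.150e-05, 5.150e-05]  ψ = [0, 0, 1, 1]  (obs o_3=0)
t=4: δ = [2.414e-06, 4.828e-06, 2.414e-06, 6.437e-06]  ψ = [0, 0, 1, 3]  (obs o_4=3)
t=5: δ = [2.012e-07, 2.263e-07, 2.263e-07, 8.047e-07]  ψ = [3, 0, 1, 3]  (obs o_5=3)
backtrack: best end state = 3; path = [2, 0, 1, 3, 3, 3]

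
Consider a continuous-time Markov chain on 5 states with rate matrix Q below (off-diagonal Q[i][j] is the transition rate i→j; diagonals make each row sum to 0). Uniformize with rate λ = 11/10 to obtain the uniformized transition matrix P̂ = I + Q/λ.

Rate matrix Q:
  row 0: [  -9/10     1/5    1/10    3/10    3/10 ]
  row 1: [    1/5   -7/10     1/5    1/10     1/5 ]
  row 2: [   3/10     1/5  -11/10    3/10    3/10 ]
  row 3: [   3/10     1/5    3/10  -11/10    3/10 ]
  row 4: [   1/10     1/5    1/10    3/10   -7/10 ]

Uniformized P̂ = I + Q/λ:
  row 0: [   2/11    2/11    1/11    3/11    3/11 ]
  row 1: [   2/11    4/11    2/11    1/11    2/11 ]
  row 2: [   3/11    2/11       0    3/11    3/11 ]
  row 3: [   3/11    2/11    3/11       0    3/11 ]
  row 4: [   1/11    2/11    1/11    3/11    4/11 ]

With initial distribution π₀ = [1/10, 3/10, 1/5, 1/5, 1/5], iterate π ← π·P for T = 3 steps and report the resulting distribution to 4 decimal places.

π = [0.1854, 0.2227, 0.1332, 0.1814, 0.2773]

t=0: π = [0.1000, 0.3000, 0.2000, 0.2000, 0.2000]
t=1: π = [0.2000, 0.2364, 0.1364, 0.1636, 0.2636]
t=2: π = [0.1851, 0.2248, 0.1298, 0.1851, 0.2752]
t=3: π = [0.1854, 0.2227, 0.1332, 0.1814, 0.2773]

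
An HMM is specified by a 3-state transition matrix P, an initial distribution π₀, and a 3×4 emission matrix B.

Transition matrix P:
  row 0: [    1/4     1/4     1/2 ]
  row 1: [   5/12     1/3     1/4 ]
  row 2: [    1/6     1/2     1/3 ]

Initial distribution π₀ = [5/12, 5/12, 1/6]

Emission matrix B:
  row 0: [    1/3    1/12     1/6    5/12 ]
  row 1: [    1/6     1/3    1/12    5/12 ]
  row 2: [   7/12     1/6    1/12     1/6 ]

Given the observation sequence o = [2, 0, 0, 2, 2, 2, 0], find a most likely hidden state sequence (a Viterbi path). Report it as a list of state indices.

path = [0, 2, 2, 1, 0, 0, 2]

t=0: δ = [6.944e-02, 3.472e-02, 1.389e-02]  (obs o_0=2)
t=1: δ = [5.787e-03, 2.894e-03, 2.025e-02]  ψ = [0, 0, 0]  (obs o_1=0)
t=2: δ = [1.125e-03, 1.688e-03, 3.938e-03]  ψ = [2, 2, 2]  (obs o_2=0)
t=3: δ = [1.172e-04, 1.641e-04, 1.094e-04]  ψ = [1, 2, 2]  (obs o_3=2)
t=4: δ = [1.140e-05, 4.558e-06, 4.884e-06]  ψ = [1, 1, 0]  (obs o_4=2)
t=5: δ = [4.748e-07, 2.374e-07, 4.748e-07]  ψ = [0, 0, 0]  (obs o_5=2)
t=6: δ = [3.957e-08, 3.957e-08, 1.385e-07]  ψ = [0, 2, 0]  (obs o_6=0)
backtrack: best end state = 2; path = [0, 2, 2, 1, 0, 0, 2]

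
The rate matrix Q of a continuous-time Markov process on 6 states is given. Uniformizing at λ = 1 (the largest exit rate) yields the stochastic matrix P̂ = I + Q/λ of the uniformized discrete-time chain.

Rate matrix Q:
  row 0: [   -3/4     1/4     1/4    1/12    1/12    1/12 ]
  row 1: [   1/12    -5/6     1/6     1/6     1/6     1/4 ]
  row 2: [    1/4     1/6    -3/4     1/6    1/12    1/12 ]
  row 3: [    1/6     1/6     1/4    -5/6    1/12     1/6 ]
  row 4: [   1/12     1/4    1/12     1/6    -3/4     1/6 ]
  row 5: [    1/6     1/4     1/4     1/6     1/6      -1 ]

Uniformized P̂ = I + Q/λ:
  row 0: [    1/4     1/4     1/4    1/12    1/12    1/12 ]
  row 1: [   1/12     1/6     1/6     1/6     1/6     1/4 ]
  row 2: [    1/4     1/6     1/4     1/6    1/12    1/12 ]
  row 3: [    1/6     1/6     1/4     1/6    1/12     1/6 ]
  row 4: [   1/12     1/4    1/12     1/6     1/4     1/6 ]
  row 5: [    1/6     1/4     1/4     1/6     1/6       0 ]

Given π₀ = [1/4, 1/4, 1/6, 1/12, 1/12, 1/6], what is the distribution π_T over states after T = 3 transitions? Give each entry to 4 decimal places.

π = [0.1705, 0.2029, 0.2109, 0.1524, 0.1333, 0.1300]

t=0: π = [0.2500, 0.2500, 0.1667, 0.0833, 0.0833, 0.1667]
t=1: π = [0.1736, 0.2083, 0.2153, 0.1458, 0.1319, 0.1250]
t=2: π = [0.1707, 0.2025, 0.2106, 0.1522, 0.1331, 0.1308]
t=3: π = [0.1705, 0.2029, 0.2109, 0.1524, 0.1333, 0.1300]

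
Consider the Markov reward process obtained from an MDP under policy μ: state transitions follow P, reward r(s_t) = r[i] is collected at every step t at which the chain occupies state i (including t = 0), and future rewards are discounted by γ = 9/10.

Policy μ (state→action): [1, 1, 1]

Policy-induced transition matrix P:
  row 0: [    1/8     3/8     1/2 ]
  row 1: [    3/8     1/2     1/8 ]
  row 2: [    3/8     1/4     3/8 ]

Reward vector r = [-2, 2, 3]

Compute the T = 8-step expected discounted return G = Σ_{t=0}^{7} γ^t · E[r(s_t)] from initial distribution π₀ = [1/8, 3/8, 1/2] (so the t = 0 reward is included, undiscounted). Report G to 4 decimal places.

G = 7.1056

t=0: π = [0.1250, 0.3750, 0.5000], E[r] = 2.0000, γ^t·E[r] = 2.000000, running G = 2.000000
t=1: π = [0.3438, 0.3594, 0.2969], E[r] = 0.9219, γ^t·E[r] = 0.829688, running G = 2.829688
t=2: π = [0.2891, 0.3828, 0.3281], E[r] = 1.1719, γ^t·E[r] = 0.949219, running G = 3.778906
t=3: π = [0.3027, 0.3818, 0.3154], E[r] = 1.1045, γ^t·E[r] = 0.805175, running G = 4.584081
t=4: π = [0.2993, 0.3833, 0.3174], E[r] = 1.1201, γ^t·E[r] = 0.734909, running G = 5.318990
t=5: π = [0.3002, 0.3832, 0.3166], E[r] = 1.1159, γ^t·E[r] = 0.658931, running G = 5.977921
t=6: π = [0.3000, 0.3833, 0.3167], E[r] = 1.1169, γ^t·E[r] = 0.593557, running G = 6.571478
t=7: π = [0.3000, 0.3833, 0.3167], E[r] = 1.1166, γ^t·E[r] = 0.534075, running G = 7.105554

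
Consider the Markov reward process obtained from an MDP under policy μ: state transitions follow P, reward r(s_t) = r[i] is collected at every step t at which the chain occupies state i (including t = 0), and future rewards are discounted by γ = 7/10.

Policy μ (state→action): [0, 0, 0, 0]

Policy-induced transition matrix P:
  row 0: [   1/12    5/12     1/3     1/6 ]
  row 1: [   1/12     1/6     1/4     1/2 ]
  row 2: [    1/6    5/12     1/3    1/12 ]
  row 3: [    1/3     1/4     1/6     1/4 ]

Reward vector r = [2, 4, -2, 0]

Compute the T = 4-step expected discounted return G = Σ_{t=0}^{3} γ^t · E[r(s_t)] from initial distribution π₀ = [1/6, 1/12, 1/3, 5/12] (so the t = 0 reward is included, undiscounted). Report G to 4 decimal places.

t=0: π = [0.1667, 0.0833, 0.3333, 0.4167], E[r] = 0.0000, γ^t·E[r] = 0.000000, running G = 0.000000
t=1: π = [0.2153, 0.3264, 0.2569, 0.2014], E[r] = 1.2222, γ^t·E[r] = 0.855556, running G = 0.855556
t=2: π = [0.1551, 0.3015, 0.2726, 0.2708], E[r] = 0.9711, γ^t·E[r] = 0.475822, running G = 1.331377
t=3: π = [0.1738, 0.2962, 0.2631, 0.2670], E[r] = 1.0060, γ^t·E[r] = 0.345051, running G = 1.676428

G = 1.6764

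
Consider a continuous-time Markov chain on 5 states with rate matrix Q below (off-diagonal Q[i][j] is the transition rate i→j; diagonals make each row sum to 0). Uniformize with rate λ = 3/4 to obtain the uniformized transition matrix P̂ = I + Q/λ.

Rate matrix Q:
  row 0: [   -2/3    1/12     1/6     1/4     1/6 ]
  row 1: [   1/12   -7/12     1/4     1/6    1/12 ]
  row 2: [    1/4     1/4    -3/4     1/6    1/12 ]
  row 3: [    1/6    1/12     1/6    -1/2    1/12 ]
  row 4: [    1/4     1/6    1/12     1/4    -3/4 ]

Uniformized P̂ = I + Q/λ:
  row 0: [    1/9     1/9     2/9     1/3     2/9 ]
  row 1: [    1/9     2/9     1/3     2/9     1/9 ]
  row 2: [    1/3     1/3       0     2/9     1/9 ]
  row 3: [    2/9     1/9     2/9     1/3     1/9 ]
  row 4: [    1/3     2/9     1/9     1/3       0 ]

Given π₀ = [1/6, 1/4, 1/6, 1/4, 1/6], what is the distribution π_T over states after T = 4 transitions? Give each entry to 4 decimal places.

t=0: π = [0.1667, 0.2500, 0.1667, 0.2500, 0.1667]
t=1: π = [0.2130, 0.1944, 0.1944, 0.2870, 0.1111]
t=2: π = [0.2109, 0.1883, 0.1883, 0.2901, 0.1224]
t=3: π = [0.2124, 0.1875, 0.1877, 0.2915, 0.1209]
t=4: π = [0.2121, 0.1871, 0.1879, 0.2916, 0.1213]

π = [0.2121, 0.1871, 0.1879, 0.2916, 0.1213]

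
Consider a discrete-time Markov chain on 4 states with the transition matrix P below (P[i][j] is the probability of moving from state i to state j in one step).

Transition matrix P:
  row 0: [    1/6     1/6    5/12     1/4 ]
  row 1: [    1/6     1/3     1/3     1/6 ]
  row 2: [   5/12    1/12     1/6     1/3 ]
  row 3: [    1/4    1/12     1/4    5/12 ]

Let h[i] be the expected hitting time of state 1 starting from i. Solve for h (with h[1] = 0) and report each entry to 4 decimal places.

First-step conditioning: h[1] = 0; for i ≠ 1, h[i] = 1 + Σ_k P[i][k]·h[k].
  h[0] = 1 + 1/6·h[0] + 5/12·h[2] + 1/4·h[3]
  h[2] = 1 + 5/12·h[0] + 1/6·h[2] + 1/3·h[3]
  h[3] = 1 + 1/4·h[0] + 1/4·h[2] + 5/12·h[3]
Solving the 3×3 linear system over states ≠ 1 gives exactly h = [304/35, 0, 326/35, 66/7] (h[1] = 0 is the target).

h = [8.6857, 0.0000, 9.3143, 9.4286]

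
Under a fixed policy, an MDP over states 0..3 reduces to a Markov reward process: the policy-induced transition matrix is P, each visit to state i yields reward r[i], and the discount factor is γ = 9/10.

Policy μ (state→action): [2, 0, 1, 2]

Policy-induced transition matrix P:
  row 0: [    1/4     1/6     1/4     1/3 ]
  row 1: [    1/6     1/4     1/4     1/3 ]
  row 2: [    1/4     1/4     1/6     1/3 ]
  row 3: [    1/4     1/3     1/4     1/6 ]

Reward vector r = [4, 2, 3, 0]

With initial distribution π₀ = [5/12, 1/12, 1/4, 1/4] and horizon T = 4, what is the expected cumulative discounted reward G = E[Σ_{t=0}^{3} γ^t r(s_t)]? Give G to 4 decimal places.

G = 7.7640

t=0: π = [0.4167, 0.0833, 0.2500, 0.2500], E[r] = 2.5833, γ^t·E[r] = 2.583333, running G = 2.583333
t=1: π = [0.2431, 0.2361, 0.2292, 0.2917], E[r] = 2.1319, γ^t·E[r] = 1.918750, running G = 4.502083
t=2: π = [0.2303, 0.2541, 0.2309, 0.2847], E[r] = 2.1221, γ^t·E[r] = 1.718906, running G = 6.220990
t=3: π = [0.2288, 0.2545, 0.2308, 0.2859], E[r] = 2.1167, γ^t·E[r] = 1.543043, running G = 7.764033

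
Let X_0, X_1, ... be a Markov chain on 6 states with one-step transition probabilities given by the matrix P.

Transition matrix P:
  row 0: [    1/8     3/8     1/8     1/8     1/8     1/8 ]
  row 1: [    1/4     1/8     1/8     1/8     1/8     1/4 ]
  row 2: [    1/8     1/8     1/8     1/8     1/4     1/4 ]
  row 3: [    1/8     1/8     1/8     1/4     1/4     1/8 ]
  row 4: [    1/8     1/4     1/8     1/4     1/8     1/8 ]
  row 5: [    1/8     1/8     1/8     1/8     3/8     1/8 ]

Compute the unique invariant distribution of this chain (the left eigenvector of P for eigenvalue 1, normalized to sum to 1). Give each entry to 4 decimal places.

π = [0.1484, 0.1875, 0.1250, 0.1719, 0.2031, 0.1641]

Balance equations π_j = Σ_i π_i·P[i][j]:
  π_0 = 1/8·π_0 + 1/4·π_1 + 1/8·π_2 + 1/8·π_3 + 1/8·π_4 + 1/8·π_5
  π_1 = 3/8·π_0 + 1/8·π_1 + 1/8·π_2 + 1/8·π_3 + 1/4·π_4 + 1/8·π_5
  π_2 = 1/8·π_0 + 1/8·π_1 + 1/8·π_2 + 1/8·π_3 + 1/8·π_4 + 1/8·π_5
  π_3 = 1/8·π_0 + 1/8·π_1 + 1/8·π_2 + 1/4·π_3 + 1/4·π_4 + 1/8·π_5
  π_4 = 1/8·π_0 + 1/8·π_1 + 1/4·π_2 + 1/4·π_3 + 1/8·π_4 + 3/8·π_5
  normalize: π_0 + π_1 + π_2 + π_3 + π_4 + π_5 = 1
Solving the linear system gives exactly π = [19/128, 3/16, 1/8, 11/64, 13/64, 21/128].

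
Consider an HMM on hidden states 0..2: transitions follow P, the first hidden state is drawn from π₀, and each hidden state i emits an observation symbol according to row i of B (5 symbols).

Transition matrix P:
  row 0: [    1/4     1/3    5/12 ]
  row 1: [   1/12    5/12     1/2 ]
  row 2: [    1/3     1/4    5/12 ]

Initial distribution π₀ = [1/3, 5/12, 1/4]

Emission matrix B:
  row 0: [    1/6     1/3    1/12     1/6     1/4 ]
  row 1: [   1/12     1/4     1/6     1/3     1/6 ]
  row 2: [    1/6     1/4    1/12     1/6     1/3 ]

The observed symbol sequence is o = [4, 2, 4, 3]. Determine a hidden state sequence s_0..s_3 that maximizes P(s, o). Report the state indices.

path = [1, 1, 2, 1]

t=0: δ = [8.333e-02, 6.944e-02, 8.333e-02]  (obs o_0=4)
t=1: δ = [2.315e-03, 4.823e-03, 2.894e-03]  ψ = [2, 1, 0]  (obs o_1=2)
t=2: δ = [2.411e-04, 3.349e-04, 8.038e-04]  ψ = [2, 1, 1]  (obs o_2=4)
t=3: δ = [4.465e-05, 6.698e-05, 5.582e-05]  ψ = [2, 2, 2]  (obs o_3=3)
backtrack: best end state = 1; path = [1, 1, 2, 1]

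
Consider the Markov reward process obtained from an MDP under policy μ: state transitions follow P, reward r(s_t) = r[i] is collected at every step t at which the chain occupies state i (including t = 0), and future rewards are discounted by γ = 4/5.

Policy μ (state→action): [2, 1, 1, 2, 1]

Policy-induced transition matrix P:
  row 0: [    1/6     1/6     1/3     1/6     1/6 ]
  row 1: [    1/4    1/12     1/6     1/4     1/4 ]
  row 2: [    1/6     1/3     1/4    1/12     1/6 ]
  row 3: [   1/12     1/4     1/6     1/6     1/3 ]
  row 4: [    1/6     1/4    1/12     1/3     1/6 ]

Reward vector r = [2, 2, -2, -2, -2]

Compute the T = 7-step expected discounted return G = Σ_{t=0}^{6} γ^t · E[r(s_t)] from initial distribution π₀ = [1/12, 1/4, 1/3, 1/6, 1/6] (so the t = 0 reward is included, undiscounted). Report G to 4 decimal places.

t=0: π = [0.0833, 0.2500, 0.3333, 0.1667, 0.1667], E[r] = -0.6667, γ^t·E[r] = -0.666667, running G = -0.666667
t=1: π = [0.1736, 0.2292, 0.1944, 0.1875, 0.2153], E[r] = -0.3889, γ^t·E[r] = -0.311111, running G = -0.977778
t=2: π = [0.1701, 0.2135, 0.1939, 0.2054, 0.2170], E[r] = -0.4653, γ^t·E[r] = -0.297778, running G = -1.275556
t=3: π = [0.1673, 0.2164, 0.1931, 0.2045, 0.2187], E[r] = -0.4651, γ^t·E[r] = -0.238123, running G = -1.513679
t=4: π = [0.1677, 0.2161, 0.1924, 0.2051, 0.2188], E[r] = -0.4650, γ^t·E[r] = -0.190479, running G = -1.704158
t=5: π = [0.1676, 0.2161, 0.1924, 0.2051, 0.2188], E[r] = -0.4655, γ^t·E[r] = -0.152521, running G = -1.856680
t=6: π = [0.1676, 0.2161, 0.1924, 0.2051, 0.2189], E[r] = -0.4654, γ^t·E[r] = -0.122013, running G = -1.978692

G = -1.9787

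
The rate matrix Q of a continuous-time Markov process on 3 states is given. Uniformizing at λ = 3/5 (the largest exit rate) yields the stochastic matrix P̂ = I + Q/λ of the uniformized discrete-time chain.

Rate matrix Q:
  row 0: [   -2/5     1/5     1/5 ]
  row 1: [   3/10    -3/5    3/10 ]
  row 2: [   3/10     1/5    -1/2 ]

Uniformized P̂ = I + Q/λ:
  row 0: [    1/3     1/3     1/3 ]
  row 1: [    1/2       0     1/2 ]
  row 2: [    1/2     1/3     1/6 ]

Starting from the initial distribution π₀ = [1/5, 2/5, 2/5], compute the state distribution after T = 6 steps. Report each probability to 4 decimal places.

π = [0.4286, 0.2502, 0.3212]

t=0: π = [0.2000, 0.4000, 0.4000]
t=1: π = [0.4667, 0.2000, 0.3333]
t=2: π = [0.4222, 0.2667, 0.3111]
t=3: π = [0.4296, 0.2444, 0.3259]
t=4: π = [0.4284, 0.2519, 0.3198]
t=5: π = [0.4286, 0.2494, 0.3220]
t=6: π = [0.4286, 0.2502, 0.3212]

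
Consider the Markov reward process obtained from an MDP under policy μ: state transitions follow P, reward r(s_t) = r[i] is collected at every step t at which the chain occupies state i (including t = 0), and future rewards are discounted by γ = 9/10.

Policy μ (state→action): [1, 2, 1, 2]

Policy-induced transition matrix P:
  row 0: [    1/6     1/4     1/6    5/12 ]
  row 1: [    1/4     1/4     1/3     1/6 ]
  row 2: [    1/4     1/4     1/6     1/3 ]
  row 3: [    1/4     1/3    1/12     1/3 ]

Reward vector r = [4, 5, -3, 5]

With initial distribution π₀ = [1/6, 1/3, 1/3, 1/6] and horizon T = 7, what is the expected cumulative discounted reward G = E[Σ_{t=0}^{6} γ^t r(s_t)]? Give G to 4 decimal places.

t=0: π = [0.1667, 0.3333, 0.3333, 0.1667], E[r] = 2.1667, γ^t·E[r] = 2.166667, running G = 2.166667
t=1: π = [0.2361, 0.2639, 0.2083, 0.2917], E[r] = 3.0972, γ^t·E[r] = 2.787500, running G = 4.954167
t=2: π = [0.2303, 0.2743, 0.1863, 0.3090], E[r] = 3.2789, γ^t·E[r] = 2.655938, running G = 7.610104
t=3: π = [0.2308, 0.2758, 0.1866, 0.3068], E[r] = 3.2761, γ^t·E[r] = 2.388305, running G = 9.998409
t=4: π = [0.2308, 0.2756, 0.1871, 0.3066], E[r] = 3.2728, γ^t·E[r] = 2.147265, running G = 12.145674
t=5: π = [0.2308, 0.2756, 0.1870, 0.3066], E[r] = 3.2729, γ^t·E[r] = 1.932603, running G = 14.078276
t=6: π = [0.2308, 0.2756, 0.1870, 0.3066], E[r] = 3.2729, γ^t·E[r] = 1.739364, running G = 15.817640

G = 15.8176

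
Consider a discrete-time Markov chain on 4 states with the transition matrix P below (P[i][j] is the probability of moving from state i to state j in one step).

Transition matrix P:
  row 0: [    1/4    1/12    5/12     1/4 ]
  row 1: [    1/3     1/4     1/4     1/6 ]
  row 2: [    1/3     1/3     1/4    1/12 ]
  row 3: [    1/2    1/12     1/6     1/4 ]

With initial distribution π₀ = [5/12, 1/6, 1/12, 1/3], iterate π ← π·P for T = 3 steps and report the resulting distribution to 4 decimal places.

π = [0.3367, 0.1857, 0.2909, 0.1867]

t=0: π = [0.4167, 0.1667, 0.0833, 0.3333]
t=1: π = [0.3542, 0.1319, 0.2917, 0.2222]
t=2: π = [0.3409, 0.1782, 0.2905, 0.1904]
t=3: π = [0.3367, 0.1857, 0.2909, 0.1867]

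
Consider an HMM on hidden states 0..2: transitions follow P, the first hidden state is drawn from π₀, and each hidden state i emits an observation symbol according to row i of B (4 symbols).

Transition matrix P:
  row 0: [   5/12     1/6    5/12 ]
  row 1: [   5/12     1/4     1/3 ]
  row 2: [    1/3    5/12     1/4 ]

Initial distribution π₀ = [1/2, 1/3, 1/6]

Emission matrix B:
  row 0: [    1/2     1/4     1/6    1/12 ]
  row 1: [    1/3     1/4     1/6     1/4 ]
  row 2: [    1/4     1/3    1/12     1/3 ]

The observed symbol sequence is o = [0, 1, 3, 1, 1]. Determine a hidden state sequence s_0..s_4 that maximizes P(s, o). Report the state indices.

t=0: δ = [2.500e-01, 1.111e-01, 4.167e-02]  (obs o_0=0)
t=1: δ = [2.604e-02, 1.042e-02, 3.472e-02]  ψ = [0, 0, 0]  (obs o_1=1)
t=2: δ = [9.645e-04, 3.617e-03, 3.617e-03]  ψ = [2, 2, 0]  (obs o_2=3)
t=3: δ = [3.768e-04, 3.768e-04, 4.019e-04]  ψ = [1, 2, 1]  (obs o_3=1)
t=4: δ = [3.925e-05, 4.186e-05, 5.233e-05]  ψ = [0, 2, 0]  (obs o_4=1)
backtrack: best end state = 2; path = [0, 2, 1, 0, 2]

path = [0, 2, 1, 0, 2]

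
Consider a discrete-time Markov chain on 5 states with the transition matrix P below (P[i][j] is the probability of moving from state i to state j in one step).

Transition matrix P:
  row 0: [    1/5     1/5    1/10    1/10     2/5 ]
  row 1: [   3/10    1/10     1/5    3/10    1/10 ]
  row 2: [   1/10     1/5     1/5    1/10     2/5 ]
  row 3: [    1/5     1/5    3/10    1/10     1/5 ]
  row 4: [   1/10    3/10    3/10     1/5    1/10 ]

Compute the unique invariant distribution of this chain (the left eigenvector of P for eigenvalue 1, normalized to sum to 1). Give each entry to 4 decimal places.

Balance equations π_j = Σ_i π_i·P[i][j]:
  π_0 = 1/5·π_0 + 3/10·π_1 + 1/10·π_2 + 1/5·π_3 + 1/10·π_4
  π_1 = 1/5·π_0 + 1/10·π_1 + 1/5·π_2 + 1/5·π_3 + 3/10·π_4
  π_2 = 1/10·π_0 + 1/5·π_1 + 1/5·π_2 + 3/10·π_3 + 3/10·π_4
  π_3 = 1/10·π_0 + 3/10·π_1 + 1/10·π_2 + 1/10·π_3 + 1/5·π_4
  normalize: π_0 + π_1 + π_2 + π_3 + π_4 = 1
Solving the linear system gives exactly π = [389/2229, 151/743, 496/2229, 122/743, 175/743].

π = [0.1745, 0.2032, 0.2225, 0.1642, 0.2355]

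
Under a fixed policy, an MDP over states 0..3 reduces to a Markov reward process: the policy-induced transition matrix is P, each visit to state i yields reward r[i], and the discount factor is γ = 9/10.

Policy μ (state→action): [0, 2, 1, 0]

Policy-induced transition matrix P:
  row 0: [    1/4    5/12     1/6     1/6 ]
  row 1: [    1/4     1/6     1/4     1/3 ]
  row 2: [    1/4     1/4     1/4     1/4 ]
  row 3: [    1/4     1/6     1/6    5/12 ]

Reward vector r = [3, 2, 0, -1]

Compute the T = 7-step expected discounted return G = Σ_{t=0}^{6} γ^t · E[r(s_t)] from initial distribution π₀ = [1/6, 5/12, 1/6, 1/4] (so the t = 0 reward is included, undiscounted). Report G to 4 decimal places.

G = 5.0054

t=0: π = [0.1667, 0.4167, 0.1667, 0.2500], E[r] = 1.0833, γ^t·E[r] = 1.083333, running G = 1.083333
t=1: π = [0.2500, 0.2222, 0.2153, 0.3125], E[r] = 0.8819, γ^t·E[r] = 0.793750, running G = 1.877083
t=2: π = [0.2500, 0.2471, 0.2031, 0.2998], E[r] = 0.9444, γ^t·E[r] = 0.765000, running G = 2.642083
t=3: π = [0.2500, 0.2461, 0.2042, 0.2997], E[r] = 0.9425, γ^t·E[r] = 0.687059, running G = 3.329142
t=4: π = [0.2500, 0.2462, 0.2042, 0.2996], E[r] = 0.9427, γ^t·E[r] = 0.618529, running G = 3.947671
t=5: π = [0.2500, 0.2462, 0.2042, 0.2996], E[r] = 0.9427, γ^t·E[r] = 0.556682, running G = 4.504353
t=6: π = [0.2500, 0.2462, 0.2042, 0.2996], E[r] = 0.9427, γ^t·E[r] = 0.501015, running G = 5.005368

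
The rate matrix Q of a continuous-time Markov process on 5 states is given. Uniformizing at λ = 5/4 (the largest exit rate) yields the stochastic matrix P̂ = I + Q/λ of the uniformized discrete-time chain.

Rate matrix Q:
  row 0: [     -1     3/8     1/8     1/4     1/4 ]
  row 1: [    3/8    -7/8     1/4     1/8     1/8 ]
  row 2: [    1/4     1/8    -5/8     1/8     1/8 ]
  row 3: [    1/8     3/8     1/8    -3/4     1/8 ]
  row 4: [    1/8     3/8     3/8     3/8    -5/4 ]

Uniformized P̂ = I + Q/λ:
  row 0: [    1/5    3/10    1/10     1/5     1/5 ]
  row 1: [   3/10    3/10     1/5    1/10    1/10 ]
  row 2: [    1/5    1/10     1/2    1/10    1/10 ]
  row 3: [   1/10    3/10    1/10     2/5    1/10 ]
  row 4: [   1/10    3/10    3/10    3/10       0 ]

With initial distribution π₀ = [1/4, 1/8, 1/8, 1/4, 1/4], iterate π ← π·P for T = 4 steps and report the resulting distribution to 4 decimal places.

π = [0.1941, 0.2520, 0.2431, 0.2023, 0.1085]

t=0: π = [0.2500, 0.1250, 0.1250, 0.2500, 0.2500]
t=1: π = [0.1625, 0.2750, 0.2125, 0.2500, 0.1000]
t=2: π = [0.1925, 0.2575, 0.2325, 0.2113, 0.1063]
t=3: π = [0.1940, 0.2535, 0.2400, 0.2039, 0.1086]
t=4: π = [0.1941, 0.2520, 0.2431, 0.2023, 0.1085]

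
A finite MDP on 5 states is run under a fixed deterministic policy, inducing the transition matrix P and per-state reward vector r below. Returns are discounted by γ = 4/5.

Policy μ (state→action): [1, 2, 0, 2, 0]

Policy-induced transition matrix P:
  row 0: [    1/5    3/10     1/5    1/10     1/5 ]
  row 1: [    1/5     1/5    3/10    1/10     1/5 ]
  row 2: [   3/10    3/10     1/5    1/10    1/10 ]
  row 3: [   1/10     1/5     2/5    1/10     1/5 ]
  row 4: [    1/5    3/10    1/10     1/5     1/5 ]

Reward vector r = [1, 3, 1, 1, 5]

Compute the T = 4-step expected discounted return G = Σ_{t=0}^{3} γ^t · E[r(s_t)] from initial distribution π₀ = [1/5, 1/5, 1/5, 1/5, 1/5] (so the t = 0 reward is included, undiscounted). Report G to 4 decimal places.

t=0: π = [0.2000, 0.2000, 0.2000, 0.2000, 0.2000], E[r] = 2.2000, γ^t·E[r] = 2.200000, running G = 2.200000
t=1: π = [0.2000, 0.2600, 0.2400, 0.1200, 0.1800], E[r] = 2.2400, γ^t·E[r] = 1.792000, running G = 3.992000
t=2: π = [0.2120, 0.2620, 0.2320, 0.1180, 0.1760], E[r] = 2.2280, γ^t·E[r] = 1.425920, running G = 5.417920
t=3: π = [0.2114, 0.2620, 0.2322, 0.1176, 0.1768], E[r] = 2.2312, γ^t·E[r] = 1.142374, running G = 6.560294

G = 6.5603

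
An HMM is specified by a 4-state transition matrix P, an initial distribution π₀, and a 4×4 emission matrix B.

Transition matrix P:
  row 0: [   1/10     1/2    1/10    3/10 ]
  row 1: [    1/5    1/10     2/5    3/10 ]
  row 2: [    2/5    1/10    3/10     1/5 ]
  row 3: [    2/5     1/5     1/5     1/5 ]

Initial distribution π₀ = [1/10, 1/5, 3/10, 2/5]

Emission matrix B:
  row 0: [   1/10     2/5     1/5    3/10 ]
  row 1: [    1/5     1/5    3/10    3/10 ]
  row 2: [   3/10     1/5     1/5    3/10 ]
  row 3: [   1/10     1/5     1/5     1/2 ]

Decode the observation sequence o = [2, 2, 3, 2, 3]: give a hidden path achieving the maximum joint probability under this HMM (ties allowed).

t=0: δ = [2.000e-02, 6.000e-02, 6.000e-02, 8.000e-02]  (obs o_0=2)
t=1: δ = [6.400e-03, 4.800e-03, 4.800e-03, 3.600e-03]  ψ = [3, 3, 1, 1]  (obs o_1=2)
t=2: δ = [5.760e-04, 9.600e-04, 5.760e-04, 9.600e-04]  ψ = [2, 0, 1, 0]  (obs o_2=3)
t=3: δ = [7.680e-05, 8.640e-05, 7.680e-05, 5.760e-05]  ψ = [3, 0, 1, 1]  (obs o_3=2)
t=4: δ = [9.216e-06, 1.152e-05, 1.037e-05, 1.296e-05]  ψ = [2, 0, 1, 1]  (obs o_4=3)
backtrack: best end state = 3; path = [1, 2, 0, 1, 3]

path = [1, 2, 0, 1, 3]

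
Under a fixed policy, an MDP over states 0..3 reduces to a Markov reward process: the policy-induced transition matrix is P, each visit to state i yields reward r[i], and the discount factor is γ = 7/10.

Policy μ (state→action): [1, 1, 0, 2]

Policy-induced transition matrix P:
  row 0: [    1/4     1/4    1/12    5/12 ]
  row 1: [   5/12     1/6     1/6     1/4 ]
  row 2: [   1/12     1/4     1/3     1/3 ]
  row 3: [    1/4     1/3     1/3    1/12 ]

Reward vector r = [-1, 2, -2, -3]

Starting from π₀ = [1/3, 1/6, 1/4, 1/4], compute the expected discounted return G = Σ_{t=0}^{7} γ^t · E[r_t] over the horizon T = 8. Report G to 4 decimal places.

G = -3.4122

t=0: π = [0.3333, 0.1667, 0.2500, 0.2500], E[r] = -1.2500, γ^t·E[r] = -1.250000, running G = -1.250000
t=1: π = [0.2361, 0.2569, 0.2222, 0.2847], E[r] = -1.0208, γ^t·E[r] = -0.714583, running G = -1.964583
t=2: π = [0.2558, 0.2523, 0.2315, 0.2604], E[r] = -0.9954, γ^t·E[r] = -0.487731, running G = -2.452315
t=3: π = [0.2535, 0.2507, 0.2273, 0.2685], E[r] = -1.0123, γ^t·E[r] = -0.347235, running G = -2.799549
t=4: π = [0.2539, 0.2515, 0.2282, 0.2664], E[r] = -1.0066, γ^t·E[r] = -0.241684, running G = -3.041234
t=5: π = [0.2539, 0.2512, 0.2279, 0.2669], E[r] = -1.0081, γ^t·E[r] = -0.169424, running G = -3.210658
t=6: π = [0.2539, 0.2513, 0.2280, 0.2668], E[r] = -1.0077, γ^t·E[r] = -0.118556, running G = -3.329214
t=7: π = [0.2539, 0.2513, 0.2280, 0.2668], E[r] = -1.0078, γ^t·E[r] = -0.082995, running G = -3.412210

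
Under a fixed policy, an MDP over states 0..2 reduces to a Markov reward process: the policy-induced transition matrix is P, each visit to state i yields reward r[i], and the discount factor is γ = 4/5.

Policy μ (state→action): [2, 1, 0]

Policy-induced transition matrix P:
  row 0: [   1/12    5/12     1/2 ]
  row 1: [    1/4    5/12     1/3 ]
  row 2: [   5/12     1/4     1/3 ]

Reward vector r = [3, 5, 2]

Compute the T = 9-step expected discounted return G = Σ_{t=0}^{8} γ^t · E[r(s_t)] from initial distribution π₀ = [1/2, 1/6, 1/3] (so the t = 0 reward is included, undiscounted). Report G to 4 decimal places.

t=0: π = [0.5000, 0.1667, 0.3333], E[r] = 3.0000, γ^t·E[r] = 3.000000, running G = 3.000000
t=1: π = [0.2222, 0.3611, 0.4167], E[r] = 3.3056, γ^t·E[r] = 2.644444, running G = 5.644444
t=2: π = [0.2824, 0.3472, 0.3704], E[r] = 3.3241, γ^t·E[r] = 2.127407, running G = 7.771852
t=3: π = [0.2647, 0.3549, 0.3804], E[r] = 3.3295, γ^t·E[r] = 1.704691, running G = 9.476543
t=4: π = [0.2693, 0.3533, 0.3774], E[r] = 3.3291, γ^t·E[r] = 1.363595, running G = 10.840138
t=5: π = [0.2680, 0.3538, 0.3782], E[r] = 3.3293, γ^t·E[r] = 1.090946, running G = 11.931085
t=6: π = [0.2684, 0.3536, 0.3780], E[r] = 3.3293, γ^t·E[r] = 0.872745, running G = 12.803829
t=7: π = [0.2683, 0.3537, 0.3781], E[r] = 3.3293, γ^t·E[r] = 0.698199, running G = 13.502028
t=8: π = [0.2683, 0.3537, 0.3780], E[r] = 3.3293, γ^t·E[r] = 0.558558, running G = 14.060587

G = 14.0606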